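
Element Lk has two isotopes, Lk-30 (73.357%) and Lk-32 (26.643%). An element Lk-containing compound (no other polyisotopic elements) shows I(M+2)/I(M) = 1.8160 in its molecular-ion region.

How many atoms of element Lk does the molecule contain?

For n independent Lk atoms, I(M+2)/I(M) = n · (abundance Lk-32) / (abundance Lk-30) = n · 0.26643/0.73357.
n = 1.8160 × 0.73357/0.26643 = 5.00 ≈ 5

5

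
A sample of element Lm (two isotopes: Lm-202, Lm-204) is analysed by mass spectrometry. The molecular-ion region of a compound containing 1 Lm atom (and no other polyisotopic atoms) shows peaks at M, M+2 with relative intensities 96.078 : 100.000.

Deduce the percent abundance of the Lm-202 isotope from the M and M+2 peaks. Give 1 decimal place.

49.0%

Write p for the Lm-202 fraction. I(M+2)/I(M) = [C(1,1)·p^0·(1−p)] / p^1 = 1·(1−p)/p = 100.000/96.078 = 1.0408
(1−p)/p = 1.0408/1 = 1.0408  ⇒  p = 1/(1 + 1.0408) = 0.4900
Lm-202: 49.0%, Lm-204: 51.0%.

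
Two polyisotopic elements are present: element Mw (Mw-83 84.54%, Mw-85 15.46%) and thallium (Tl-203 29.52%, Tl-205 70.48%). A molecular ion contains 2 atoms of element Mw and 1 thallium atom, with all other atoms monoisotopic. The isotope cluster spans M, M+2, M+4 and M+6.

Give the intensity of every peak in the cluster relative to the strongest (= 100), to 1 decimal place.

Element Mw pattern (n=2): 0.71470116 : 0.26139768 : 0.02390116
Thallium pattern (n=1): 0.2952 : 0.7048
Convolve the two distributions (both contribute in 2-u steps):
  M: 0.71470116×0.2952 = 0.210980
  M+2: 0.71470116×0.7048 + 0.26139768×0.2952 = 0.580886
  M+4: 0.26139768×0.7048 + 0.02390116×0.2952 = 0.191289
  M+6: 0.02390116×0.7048 = 0.016846
Scale to base peak (0.580886) = 100: 36.3 : 100.0 : 32.9 : 2.9

36.3 : 100.0 : 32.9 : 2.9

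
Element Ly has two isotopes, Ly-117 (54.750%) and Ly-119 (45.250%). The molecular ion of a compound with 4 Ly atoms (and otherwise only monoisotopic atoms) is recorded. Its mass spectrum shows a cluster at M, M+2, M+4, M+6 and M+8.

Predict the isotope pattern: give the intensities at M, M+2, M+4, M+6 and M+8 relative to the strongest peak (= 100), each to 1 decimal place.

24.4 : 80.7 : 100.0 : 55.1 : 11.4

Expanding (0.54750 + 0.45250)^4:
P(M) = 0.54750^4 = 0.089854
P(M+2) = 4 × 0.54750^3 × 0.45250^1 = 0.297051
P(M+4) = 6 × 0.54750^2 × 0.45250^2 = 0.368262
P(M+6) = 4 × 0.54750^1 × 0.45250^3 = 0.202908
P(M+8) = 0.45250^4 = 0.041925
The M+4 peak is largest (0.368262); scaling to 100 gives 24.4 : 80.7 : 100.0 : 55.1 : 11.4.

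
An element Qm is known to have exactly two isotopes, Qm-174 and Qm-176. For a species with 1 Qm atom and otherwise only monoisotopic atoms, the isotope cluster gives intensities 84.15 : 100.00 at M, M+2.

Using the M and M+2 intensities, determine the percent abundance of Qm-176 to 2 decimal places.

If p is the fraction of Qm that is Qm-174, then I(M+2)/I(M) = [C(1,1)·p^0·(1−p)] / p^1 = 1·(1−p)/p = 100.00/84.15 = 1.1884
(1−p)/p = 1.1884/1 = 1.1884  ⇒  p = 1/(1 + 1.1884) = 0.4570
Qm-174: 45.70%, Qm-176: 54.30%.

54.30%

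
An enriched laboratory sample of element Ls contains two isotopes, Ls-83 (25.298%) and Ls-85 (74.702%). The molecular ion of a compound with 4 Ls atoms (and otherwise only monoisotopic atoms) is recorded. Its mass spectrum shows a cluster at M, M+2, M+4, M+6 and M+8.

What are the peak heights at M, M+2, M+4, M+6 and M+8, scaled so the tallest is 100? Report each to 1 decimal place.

Each Ls atom is independently Ls-83 (p = 0.25298) or Ls-85 (q = 0.74702); the cluster is the binomial expansion (p + q)^4.
P(M) = 0.25298^4 = 0.004096
P(M+2) = 4 × 0.25298^3 × 0.74702^1 = 0.048378
P(M+4) = 6 × 0.25298^2 × 0.74702^2 = 0.214283
P(M+6) = 4 × 0.25298^1 × 0.74702^3 = 0.421835
P(M+8) = 0.74702^4 = 0.311407
The M+6 peak is largest (0.421835); scaling to 100 gives 1.0 : 11.5 : 50.8 : 100.0 : 73.8.

1.0 : 11.5 : 50.8 : 100.0 : 73.8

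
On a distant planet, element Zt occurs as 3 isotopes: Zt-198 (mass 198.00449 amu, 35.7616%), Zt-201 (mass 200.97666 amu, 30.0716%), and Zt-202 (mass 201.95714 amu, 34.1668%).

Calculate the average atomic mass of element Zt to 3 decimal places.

200.249 amu

Average mass = Σ (abundance × isotope mass) = 0.357616 × 198.00449 + 0.300716 × 200.97666 + 0.341668 × 201.95714
= 70.809574 + 60.436897 + 69.002292 = 200.248763 amu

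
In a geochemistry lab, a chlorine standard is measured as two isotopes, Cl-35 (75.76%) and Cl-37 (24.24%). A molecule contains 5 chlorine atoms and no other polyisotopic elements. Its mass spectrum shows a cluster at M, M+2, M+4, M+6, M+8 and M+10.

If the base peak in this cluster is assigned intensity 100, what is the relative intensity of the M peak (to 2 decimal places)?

62.51

Term probabilities: M 0.2496, M+2 0.3993, M+4 0.2555, M+6 0.0817, M+8 0.0131, M+10 0.0008. Base peak = M+2.
P(M+2) = C(5,1) × 0.7576^4 × 0.2424^1 = 5 × 0.32942751 × 0.2424 = 0.399266 (base)
P(M) = C(5,0) × 0.7576^5 × 0.2424^0 = 1 × 0.24957428 × 1.0000 = 0.249574
Relative intensity = 0.249574 / 0.399266 × 100 = 62.51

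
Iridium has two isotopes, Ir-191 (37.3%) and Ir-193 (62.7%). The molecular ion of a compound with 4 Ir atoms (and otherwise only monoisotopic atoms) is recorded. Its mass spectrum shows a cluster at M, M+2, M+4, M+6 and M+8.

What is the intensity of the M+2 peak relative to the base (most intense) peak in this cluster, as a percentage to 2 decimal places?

35.39%

(0.373 + 0.627)^4 gives M 0.0194, M+2 0.1302, M+4 0.3282, M+6 0.3678, M+8 0.1546; the largest is M+6.
P(M+6) = C(4,3) × 0.373^1 × 0.627^3 = 4 × 0.3730 × 0.24649188 = 0.367766 (base)
P(M+2) = C(4,1) × 0.373^3 × 0.627^1 = 4 × 0.05189512 × 0.6270 = 0.130153
Relative intensity = 0.130153 / 0.367766 × 100 = 35.39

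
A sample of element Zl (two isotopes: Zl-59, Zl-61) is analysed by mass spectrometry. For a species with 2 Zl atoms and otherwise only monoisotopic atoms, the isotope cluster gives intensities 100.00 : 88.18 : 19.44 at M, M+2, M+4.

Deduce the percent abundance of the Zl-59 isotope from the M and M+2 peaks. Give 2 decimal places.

If p is the fraction of Zl that is Zl-59, then I(M+2)/I(M) = [C(2,1)·p^1·(1−p)] / p^2 = 2·(1−p)/p = 88.18/100.00 = 0.8818
(1−p)/p = 0.8818/2 = 0.4409  ⇒  p = 1/(1 + 0.4409) = 0.6940
Zl-59: 69.40%, Zl-61: 30.60%.

69.40%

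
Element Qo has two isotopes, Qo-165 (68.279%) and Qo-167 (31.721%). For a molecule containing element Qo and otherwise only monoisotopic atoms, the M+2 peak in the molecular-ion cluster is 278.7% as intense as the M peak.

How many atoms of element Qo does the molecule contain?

The M+2/M ratio from n Qo atoms is n · q/p = n · 0.31721/0.68279.
n = 2.787 × 0.68279/0.31721 = 6.00 ≈ 6

6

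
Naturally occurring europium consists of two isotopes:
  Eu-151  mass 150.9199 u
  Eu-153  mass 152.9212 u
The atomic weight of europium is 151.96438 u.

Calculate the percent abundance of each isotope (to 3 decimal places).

With x = fraction of Eu-151 (so Eu-153 is 1 − x):
150.9199·x + 152.9212·(1 − x) = 151.96438
(150.9199 − 152.9212)·x = 151.96438 − 152.9212
x = -0.95682 / -2.0013 = 0.47810 → 47.810% Eu-151, 52.190% Eu-153.

Eu-151: 47.810%, Eu-153: 52.190%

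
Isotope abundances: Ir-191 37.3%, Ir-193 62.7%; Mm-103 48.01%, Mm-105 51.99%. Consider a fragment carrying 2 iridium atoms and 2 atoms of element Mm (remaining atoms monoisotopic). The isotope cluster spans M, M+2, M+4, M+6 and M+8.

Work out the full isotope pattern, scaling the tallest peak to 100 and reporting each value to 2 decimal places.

8.87 : 49.01 : 100.00 : 89.21 : 29.38

Iridium pattern (n=2): 0.139129 : 0.467742 : 0.393129
Element Mm pattern (n=2): 0.23049601 : 0.49920798 : 0.27029601
Convolve the two distributions (both contribute in 2-u steps):
  M: 0.139129×0.23049601 = 0.032069
  M+2: 0.139129×0.49920798 + 0.467742×0.23049601 = 0.177267
  M+4: 0.139129×0.27029601 + 0.467742×0.49920798 + 0.393129×0.23049601 = 0.361721
  M+6: 0.467742×0.27029601 + 0.393129×0.49920798 = 0.322682
  M+8: 0.393129×0.27029601 = 0.106261
Scale to base peak (0.361721) = 100: 8.87 : 49.01 : 100.00 : 89.21 : 29.38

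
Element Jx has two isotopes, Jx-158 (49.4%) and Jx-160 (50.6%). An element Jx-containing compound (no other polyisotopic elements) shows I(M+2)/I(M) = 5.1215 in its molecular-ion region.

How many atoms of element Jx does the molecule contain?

The M+2/M ratio from n Jx atoms is n · q/p = n · 0.506/0.494.
n = 5.1215 × 0.494/0.506 = 5.00 ≈ 5

5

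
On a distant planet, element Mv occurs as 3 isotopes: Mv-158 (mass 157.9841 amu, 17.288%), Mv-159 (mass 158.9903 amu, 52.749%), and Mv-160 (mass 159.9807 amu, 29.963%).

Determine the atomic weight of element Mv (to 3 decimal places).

159.113 amu

The abundance-weighted mean is 0.17288 × 157.9841 + 0.52749 × 158.9903 + 0.29963 × 159.9807
= 27.31229 + 83.86579 + 47.93502 = 159.11310 amu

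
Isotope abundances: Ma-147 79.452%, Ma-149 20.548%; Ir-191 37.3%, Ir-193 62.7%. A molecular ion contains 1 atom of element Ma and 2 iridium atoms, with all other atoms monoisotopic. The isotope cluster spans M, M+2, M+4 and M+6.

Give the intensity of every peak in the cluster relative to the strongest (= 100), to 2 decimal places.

Element Ma pattern (n=1): 0.79452 : 0.20548
Iridium pattern (n=2): 0.139129 : 0.467742 : 0.393129
Convolve the two distributions (both contribute in 2-u steps):
  M: 0.79452×0.139129 = 0.110541
  M+2: 0.79452×0.467742 + 0.20548×0.139129 = 0.400219
  M+4: 0.79452×0.393129 + 0.20548×0.467742 = 0.408460
  M+6: 0.20548×0.393129 = 0.080780
Scale to base peak (0.408460) = 100: 27.06 : 97.98 : 100.00 : 19.78

27.06 : 97.98 : 100.00 : 19.78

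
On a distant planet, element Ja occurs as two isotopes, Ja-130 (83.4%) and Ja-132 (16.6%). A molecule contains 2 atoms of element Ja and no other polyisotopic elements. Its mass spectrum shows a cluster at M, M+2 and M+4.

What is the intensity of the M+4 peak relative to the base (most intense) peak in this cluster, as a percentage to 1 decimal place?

4.0%

Binomial terms of (0.834 + 0.166)^2: M 0.6956, M+2 0.2769, M+4 0.0276 → M is the base peak.
P(M) = C(2,0) × 0.834^2 × 0.166^0 = 1 × 0.695556 × 1.0000 = 0.695556 (base)
P(M+4) = C(2,2) × 0.834^0 × 0.166^2 = 1 × 1.0000 × 0.027556 = 0.027556
Relative intensity = 0.027556 / 0.695556 × 100 = 4.0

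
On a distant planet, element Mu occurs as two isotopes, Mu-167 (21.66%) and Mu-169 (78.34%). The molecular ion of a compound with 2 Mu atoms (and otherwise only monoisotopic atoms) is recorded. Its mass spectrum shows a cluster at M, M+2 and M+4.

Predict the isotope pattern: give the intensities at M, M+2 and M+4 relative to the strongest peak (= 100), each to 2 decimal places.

Expanding (0.2166 + 0.7834)^2:
P(M) = 0.2166^2 = 0.046916
P(M+2) = 2 × 0.2166^1 × 0.7834^1 = 0.339369
P(M+4) = 0.7834^2 = 0.613716
The M+4 peak is largest (0.613716); scaling to 100 gives 7.64 : 55.30 : 100.00.

7.64 : 55.30 : 100.00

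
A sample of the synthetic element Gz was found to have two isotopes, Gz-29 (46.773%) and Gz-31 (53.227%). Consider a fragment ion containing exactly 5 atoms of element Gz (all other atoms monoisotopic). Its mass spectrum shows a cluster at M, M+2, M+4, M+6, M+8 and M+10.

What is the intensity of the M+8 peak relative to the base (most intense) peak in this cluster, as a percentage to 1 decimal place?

56.9%

Term probabilities: M 0.0224, M+2 0.1274, M+4 0.2899, M+6 0.3299, M+8 0.1877, M+10 0.0427. Base peak = M+6.
P(M+6) = C(5,3) × 0.46773^2 × 0.53227^3 = 10 × 0.21877135 × 0.15079813 = 0.329903 (base)
P(M+8) = C(5,4) × 0.46773^1 × 0.53227^4 = 5 × 0.46773 × 0.08026532 = 0.187712
Relative intensity = 0.187712 / 0.329903 × 100 = 56.9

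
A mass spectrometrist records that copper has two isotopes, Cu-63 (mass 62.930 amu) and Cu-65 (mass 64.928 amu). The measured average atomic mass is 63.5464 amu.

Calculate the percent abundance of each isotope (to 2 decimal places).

With x = fraction of Cu-63 (so Cu-65 is 1 − x):
62.930·x + 64.928·(1 − x) = 63.5464
(62.930 − 64.928)·x = 63.5464 − 64.928
x = -1.3816 / -1.998 = 0.69149 → 69.15% Cu-63, 30.85% Cu-65.

Cu-63: 69.15%, Cu-65: 30.85%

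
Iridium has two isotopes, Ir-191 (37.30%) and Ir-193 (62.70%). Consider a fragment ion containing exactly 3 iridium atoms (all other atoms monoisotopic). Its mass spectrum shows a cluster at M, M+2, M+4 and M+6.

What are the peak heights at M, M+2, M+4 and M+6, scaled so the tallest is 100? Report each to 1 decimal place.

Expanding (0.3730 + 0.6270)^3:
P(M) = 0.3730^3 = 0.051895
P(M+2) = 3 × 0.3730^2 × 0.6270^1 = 0.261702
P(M+4) = 3 × 0.3730^1 × 0.6270^2 = 0.439911
P(M+6) = 0.6270^3 = 0.246492
The M+4 peak is largest (0.439911); scaling to 100 gives 11.8 : 59.5 : 100.0 : 56.0.

11.8 : 59.5 : 100.0 : 56.0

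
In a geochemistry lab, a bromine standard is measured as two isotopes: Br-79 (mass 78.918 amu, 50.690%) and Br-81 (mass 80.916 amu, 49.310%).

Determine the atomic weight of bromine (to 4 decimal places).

Average mass = Σ (abundance × isotope mass) = 0.50690 × 78.918 + 0.49310 × 80.916
= 40.00353 + 39.89968 = 79.90321 amu

79.9032 amu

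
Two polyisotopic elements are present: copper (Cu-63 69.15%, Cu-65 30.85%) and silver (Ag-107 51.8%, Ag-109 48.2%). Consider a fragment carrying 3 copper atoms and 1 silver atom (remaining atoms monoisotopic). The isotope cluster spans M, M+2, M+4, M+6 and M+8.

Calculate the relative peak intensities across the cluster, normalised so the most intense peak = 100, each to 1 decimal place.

Copper pattern (n=3): 0.33065611 : 0.44254842 : 0.19743483 : 0.02936064
Silver pattern (n=1): 0.5180 : 0.4820
Convolve the two distributions (both contribute in 2-u steps):
  M: 0.33065611×0.5180 = 0.171280
  M+2: 0.33065611×0.4820 + 0.44254842×0.5180 = 0.388616
  M+4: 0.44254842×0.4820 + 0.19743483×0.5180 = 0.315580
  M+6: 0.19743483×0.4820 + 0.02936064×0.5180 = 0.110372
  M+8: 0.02936064×0.4820 = 0.014152
Scale to base peak (0.388616) = 100: 44.1 : 100.0 : 81.2 : 28.4 : 3.6

44.1 : 100.0 : 81.2 : 28.4 : 3.6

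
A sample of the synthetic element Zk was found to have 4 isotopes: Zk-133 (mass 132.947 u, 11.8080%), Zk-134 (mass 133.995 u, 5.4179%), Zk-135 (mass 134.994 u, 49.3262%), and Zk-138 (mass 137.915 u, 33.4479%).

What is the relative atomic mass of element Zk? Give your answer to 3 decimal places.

Average mass = Σ (abundance × isotope mass) = 0.118080 × 132.947 + 0.054179 × 133.995 + 0.493262 × 134.994 + 0.334479 × 137.915
= 15.6984 + 7.2597 + 66.5874 + 46.1297 = 135.6752 u

135.675 u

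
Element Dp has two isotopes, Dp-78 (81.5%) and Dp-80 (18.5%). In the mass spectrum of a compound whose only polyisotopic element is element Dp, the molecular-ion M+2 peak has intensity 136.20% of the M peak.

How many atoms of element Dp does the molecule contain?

The M+2/M ratio from n Dp atoms is n · q/p = n · 0.185/0.815.
n = 1.3620 × 0.815/0.185 = 6.00 ≈ 6

6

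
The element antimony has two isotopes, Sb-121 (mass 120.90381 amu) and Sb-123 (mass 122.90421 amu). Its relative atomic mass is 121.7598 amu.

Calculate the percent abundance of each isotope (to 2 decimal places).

Sb-121: 57.21%, Sb-123: 42.79%

Writing the weighted mean with unknown fraction x of Sb-121:
120.90381·x + 122.90421·(1 − x) = 121.7598
(120.90381 − 122.90421)·x = 121.7598 − 122.90421
x = -1.14441 / -2.00040 = 0.57209 → 57.21% Sb-121, 42.79% Sb-123.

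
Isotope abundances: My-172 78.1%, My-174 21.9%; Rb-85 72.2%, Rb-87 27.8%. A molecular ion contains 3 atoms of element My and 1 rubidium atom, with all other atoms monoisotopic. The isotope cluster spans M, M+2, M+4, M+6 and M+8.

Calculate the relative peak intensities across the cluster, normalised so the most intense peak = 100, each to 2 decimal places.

81.55 : 100.00 : 45.65 : 9.20 : 0.69

Element My pattern (n=3): 0.47637954 : 0.40074438 : 0.11237262 : 0.01050346
Rubidium pattern (n=1): 0.7220 : 0.2780
Convolve the two distributions (both contribute in 2-u steps):
  M: 0.47637954×0.7220 = 0.343946
  M+2: 0.47637954×0.2780 + 0.40074438×0.7220 = 0.421771
  M+4: 0.40074438×0.2780 + 0.11237262×0.7220 = 0.192540
  M+6: 0.11237262×0.2780 + 0.01050346×0.7220 = 0.038823
  M+8: 0.01050346×0.2780 = 0.002920
Scale to base peak (0.421771) = 100: 81.55 : 100.00 : 45.65 : 9.20 : 0.69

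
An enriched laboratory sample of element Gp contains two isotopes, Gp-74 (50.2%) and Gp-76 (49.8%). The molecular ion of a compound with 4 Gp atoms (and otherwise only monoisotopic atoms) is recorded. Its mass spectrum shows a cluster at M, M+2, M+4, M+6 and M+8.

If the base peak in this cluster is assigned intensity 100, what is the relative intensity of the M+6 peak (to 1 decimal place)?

66.1

(0.502 + 0.498)^4 gives M 0.0635, M+2 0.2520, M+4 0.3750, M+6 0.2480, M+8 0.0615; the largest is M+4.
P(M+4) = C(4,2) × 0.502^2 × 0.498^2 = 6 × 0.252004 × 0.248004 = 0.374988 (base)
P(M+6) = C(4,3) × 0.502^1 × 0.498^3 = 4 × 0.5020 × 0.12350599 = 0.248000
Relative intensity = 0.248000 / 0.374988 × 100 = 66.1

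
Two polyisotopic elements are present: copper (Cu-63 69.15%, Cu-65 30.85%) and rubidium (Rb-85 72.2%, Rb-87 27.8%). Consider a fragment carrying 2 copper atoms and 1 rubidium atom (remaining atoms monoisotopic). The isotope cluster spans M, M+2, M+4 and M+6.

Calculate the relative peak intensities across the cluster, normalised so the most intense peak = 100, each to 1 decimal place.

78.3 : 100.0 : 42.5 : 6.0

Copper pattern (n=2): 0.47817225 : 0.4266555 : 0.09517225
Rubidium pattern (n=1): 0.7220 : 0.2780
Convolve the two distributions (both contribute in 2-u steps):
  M: 0.47817225×0.7220 = 0.345240
  M+2: 0.47817225×0.2780 + 0.4266555×0.7220 = 0.440977
  M+4: 0.4266555×0.2780 + 0.09517225×0.7220 = 0.187325
  M+6: 0.09517225×0.2780 = 0.026458
Scale to base peak (0.440977) = 100: 78.3 : 100.0 : 42.5 : 6.0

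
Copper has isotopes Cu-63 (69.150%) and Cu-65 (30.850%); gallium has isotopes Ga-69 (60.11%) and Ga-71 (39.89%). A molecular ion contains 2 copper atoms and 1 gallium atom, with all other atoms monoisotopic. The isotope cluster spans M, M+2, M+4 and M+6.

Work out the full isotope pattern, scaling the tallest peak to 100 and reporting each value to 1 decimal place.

Copper pattern (n=2): 0.47817225 : 0.4266555 : 0.09517225
Gallium pattern (n=1): 0.6011 : 0.3989
Convolve the two distributions (both contribute in 2-u steps):
  M: 0.47817225×0.6011 = 0.287429
  M+2: 0.47817225×0.3989 + 0.4266555×0.6011 = 0.447206
  M+4: 0.4266555×0.3989 + 0.09517225×0.6011 = 0.227401
  M+6: 0.09517225×0.3989 = 0.037964
Scale to base peak (0.447206) = 100: 64.3 : 100.0 : 50.8 : 8.5

64.3 : 100.0 : 50.8 : 8.5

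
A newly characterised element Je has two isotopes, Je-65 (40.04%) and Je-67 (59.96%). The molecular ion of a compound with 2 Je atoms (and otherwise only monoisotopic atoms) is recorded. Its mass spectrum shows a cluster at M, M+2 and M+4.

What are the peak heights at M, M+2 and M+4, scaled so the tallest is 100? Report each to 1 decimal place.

Each Je atom is independently Je-65 (p = 0.4004) or Je-67 (q = 0.5996); the cluster is the binomial expansion (p + q)^2.
P(M) = 0.4004^2 = 0.160320
P(M+2) = 2 × 0.4004^1 × 0.5996^1 = 0.480160
P(M+4) = 0.5996^2 = 0.359520
The M+2 peak is largest (0.480160); scaling to 100 gives 33.4 : 100.0 : 74.9.

33.4 : 100.0 : 74.9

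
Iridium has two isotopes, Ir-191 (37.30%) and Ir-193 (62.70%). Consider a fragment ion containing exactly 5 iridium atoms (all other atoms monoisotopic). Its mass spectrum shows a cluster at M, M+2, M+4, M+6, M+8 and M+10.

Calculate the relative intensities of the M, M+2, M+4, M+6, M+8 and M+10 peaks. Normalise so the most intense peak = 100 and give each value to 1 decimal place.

2.1 : 17.7 : 59.5 : 100.0 : 84.0 : 28.3

Each Ir atom is independently Ir-191 (p = 0.3730) or Ir-193 (q = 0.6270); the cluster is the binomial expansion (p + q)^5.
P(M) = 0.3730^5 = 0.007220
P(M+2) = 5 × 0.3730^4 × 0.6270^1 = 0.060684
P(M+4) = 10 × 0.3730^3 × 0.6270^2 = 0.204015
P(M+6) = 10 × 0.3730^2 × 0.6270^3 = 0.342942
P(M+8) = 5 × 0.3730^1 × 0.6270^4 = 0.288237
P(M+10) = 0.6270^5 = 0.096903
The M+6 peak is largest (0.342942); scaling to 100 gives 2.1 : 17.7 : 59.5 : 100.0 : 84.0 : 28.3.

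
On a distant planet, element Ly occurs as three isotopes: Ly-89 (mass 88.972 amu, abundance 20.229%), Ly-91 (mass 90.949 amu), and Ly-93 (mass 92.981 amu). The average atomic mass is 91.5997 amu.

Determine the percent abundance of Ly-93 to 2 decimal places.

51.70%

The remaining 79.771% is split between Ly-91 (fraction x) and Ly-93 (fraction 0.79771 − x).
Substituting: 90.949x + 92.981(0.79771 − x) = 73.60155412
(90.949 − 92.981)x = -0.57031939  ⇒  x = 0.28067, y = 0.51704
Ly-91: 28.07%, Ly-93: 51.70%.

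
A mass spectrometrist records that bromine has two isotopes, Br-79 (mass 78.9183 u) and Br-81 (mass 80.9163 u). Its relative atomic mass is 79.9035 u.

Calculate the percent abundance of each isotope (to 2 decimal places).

Writing the weighted mean with unknown fraction x of Br-79:
78.9183·x + 80.9163·(1 − x) = 79.9035
(78.9183 − 80.9163)·x = 79.9035 − 80.9163
x = -1.0128 / -1.9980 = 0.50691 → 50.69% Br-79, 49.31% Br-81.

Br-79: 50.69%, Br-81: 49.31%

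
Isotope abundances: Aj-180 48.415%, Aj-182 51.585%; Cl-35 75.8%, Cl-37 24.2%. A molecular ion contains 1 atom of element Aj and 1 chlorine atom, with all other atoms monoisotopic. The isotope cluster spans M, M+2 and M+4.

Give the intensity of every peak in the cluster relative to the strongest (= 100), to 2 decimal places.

72.22 : 100.00 : 24.57

Element Aj pattern (n=1): 0.48415 : 0.51585
Chlorine pattern (n=1): 0.7580 : 0.2420
Convolve the two distributions (both contribute in 2-u steps):
  M: 0.48415×0.7580 = 0.366986
  M+2: 0.48415×0.2420 + 0.51585×0.7580 = 0.508179
  M+4: 0.51585×0.2420 = 0.124836
Scale to base peak (0.508179) = 100: 72.22 : 100.00 : 24.57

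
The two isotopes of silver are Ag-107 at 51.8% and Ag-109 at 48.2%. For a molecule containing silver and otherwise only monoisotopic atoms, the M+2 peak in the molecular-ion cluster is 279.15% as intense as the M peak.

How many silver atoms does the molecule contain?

3

For n independent Ag atoms, I(M+2)/I(M) = n · (abundance Ag-109) / (abundance Ag-107) = n · 0.482/0.518.
n = 2.7915 × 0.518/0.482 = 3.00 ≈ 3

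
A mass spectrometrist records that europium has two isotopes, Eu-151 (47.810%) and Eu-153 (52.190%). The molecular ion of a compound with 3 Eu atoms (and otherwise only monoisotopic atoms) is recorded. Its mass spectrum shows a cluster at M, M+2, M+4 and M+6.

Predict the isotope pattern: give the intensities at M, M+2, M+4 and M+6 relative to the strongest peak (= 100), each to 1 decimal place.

28.0 : 91.6 : 100.0 : 36.4

Expanding (0.47810 + 0.52190)^3:
P(M) = 0.47810^3 = 0.109284
P(M+2) = 3 × 0.47810^2 × 0.52190^1 = 0.357887
P(M+4) = 3 × 0.47810^1 × 0.52190^2 = 0.390674
P(M+6) = 0.52190^3 = 0.142155
The M+4 peak is largest (0.390674); scaling to 100 gives 28.0 : 91.6 : 100.0 : 36.4.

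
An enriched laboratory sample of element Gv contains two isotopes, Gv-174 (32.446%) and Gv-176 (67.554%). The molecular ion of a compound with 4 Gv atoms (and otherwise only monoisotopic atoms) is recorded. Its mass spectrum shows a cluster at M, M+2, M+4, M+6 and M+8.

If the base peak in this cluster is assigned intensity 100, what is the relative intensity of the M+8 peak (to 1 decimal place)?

(0.32446 + 0.67554)^4 gives M 0.0111, M+2 0.0923, M+4 0.2883, M+6 0.4001, M+8 0.2083; the largest is M+6.
P(M+6) = C(4,3) × 0.32446^1 × 0.67554^3 = 4 × 0.32446 × 0.30828558 = 0.400105 (base)
P(M+8) = C(4,4) × 0.32446^0 × 0.67554^4 = 1 × 1.0000 × 0.20825924 = 0.208259
Relative intensity = 0.208259 / 0.400105 × 100 = 52.1

52.1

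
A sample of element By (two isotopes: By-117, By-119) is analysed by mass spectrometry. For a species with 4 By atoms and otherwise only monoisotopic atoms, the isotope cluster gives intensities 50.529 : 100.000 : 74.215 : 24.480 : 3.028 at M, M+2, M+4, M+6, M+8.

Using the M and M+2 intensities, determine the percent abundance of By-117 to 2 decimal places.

66.90%

Let p = fractional abundance of By-117. I(M+2)/I(M) = [C(4,1)·p^3·(1−p)] / p^4 = 4·(1−p)/p = 100.000/50.529 = 1.9791
(1−p)/p = 1.9791/4 = 0.4948  ⇒  p = 1/(1 + 0.4948) = 0.6690
By-117: 66.90%, By-119: 33.10%.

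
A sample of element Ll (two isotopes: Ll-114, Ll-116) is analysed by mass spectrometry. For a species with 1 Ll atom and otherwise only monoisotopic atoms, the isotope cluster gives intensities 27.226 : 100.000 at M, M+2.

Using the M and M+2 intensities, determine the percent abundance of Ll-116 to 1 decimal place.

78.6%

Write p for the Ll-114 fraction. I(M+2)/I(M) = [C(1,1)·p^0·(1−p)] / p^1 = 1·(1−p)/p = 100.000/27.226 = 3.6730
(1−p)/p = 3.6730/1 = 3.6730  ⇒  p = 1/(1 + 3.6730) = 0.2140
Ll-114: 21.4%, Ll-116: 78.6%.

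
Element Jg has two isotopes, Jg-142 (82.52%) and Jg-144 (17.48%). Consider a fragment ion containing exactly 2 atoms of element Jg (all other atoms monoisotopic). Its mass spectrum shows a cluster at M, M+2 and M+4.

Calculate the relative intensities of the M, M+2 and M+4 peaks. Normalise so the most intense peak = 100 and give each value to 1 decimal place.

Each Jg atom is independently Jg-142 (p = 0.8252) or Jg-144 (q = 0.1748); the cluster is the binomial expansion (p + q)^2.
P(M) = 0.8252^2 = 0.680955
P(M+2) = 2 × 0.8252^1 × 0.1748^1 = 0.288490
P(M+4) = 0.1748^2 = 0.030555
The M peak is largest (0.680955); scaling to 100 gives 100.0 : 42.4 : 4.5.

100.0 : 42.4 : 4.5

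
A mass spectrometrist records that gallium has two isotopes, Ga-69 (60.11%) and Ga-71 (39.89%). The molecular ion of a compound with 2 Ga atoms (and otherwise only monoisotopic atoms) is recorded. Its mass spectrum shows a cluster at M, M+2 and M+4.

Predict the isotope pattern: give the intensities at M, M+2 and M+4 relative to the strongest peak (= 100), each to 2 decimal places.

The 2 Ga atoms are independent, so intensities follow the terms of (0.6011 + 0.3989)^2.
P(M) = 0.6011^2 = 0.361321
P(M+2) = 2 × 0.6011^1 × 0.3989^1 = 0.479558
P(M+4) = 0.3989^2 = 0.159121
The M+2 peak is largest (0.479558); scaling to 100 gives 75.34 : 100.00 : 33.18.

75.34 : 100.00 : 33.18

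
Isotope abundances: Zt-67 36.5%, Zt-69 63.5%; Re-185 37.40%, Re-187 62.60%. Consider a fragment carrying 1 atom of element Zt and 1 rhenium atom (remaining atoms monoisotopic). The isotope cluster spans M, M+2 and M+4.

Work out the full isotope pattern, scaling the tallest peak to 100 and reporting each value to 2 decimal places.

Element Zt pattern (n=1): 0.3650 : 0.6350
Rhenium pattern (n=1): 0.3740 : 0.6260
Convolve the two distributions (both contribute in 2-u steps):
  M: 0.3650×0.3740 = 0.136510
  M+2: 0.3650×0.6260 + 0.6350×0.3740 = 0.465980
  M+4: 0.6350×0.6260 = 0.397510
Scale to base peak (0.465980) = 100: 29.30 : 100.00 : 85.31

29.30 : 100.00 : 85.31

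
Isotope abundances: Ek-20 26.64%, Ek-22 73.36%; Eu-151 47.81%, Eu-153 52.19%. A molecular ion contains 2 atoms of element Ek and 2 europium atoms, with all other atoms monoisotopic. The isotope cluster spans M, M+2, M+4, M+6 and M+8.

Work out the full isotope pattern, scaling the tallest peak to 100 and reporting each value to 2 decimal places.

4.33 : 33.27 : 89.97 : 100.00 : 39.09

Element Ek pattern (n=2): 0.07096896 : 0.39086208 : 0.53816896
Europium pattern (n=2): 0.22857961 : 0.49904078 : 0.27237961
Convolve the two distributions (both contribute in 2-u steps):
  M: 0.07096896×0.22857961 = 0.016222
  M+2: 0.07096896×0.49904078 + 0.39086208×0.22857961 = 0.124760
  M+4: 0.07096896×0.27237961 + 0.39086208×0.49904078 + 0.53816896×0.22857961 = 0.337401
  M+6: 0.39086208×0.27237961 + 0.53816896×0.49904078 = 0.375031
  M+8: 0.53816896×0.27237961 = 0.146586
Scale to base peak (0.375031) = 100: 4.33 : 33.27 : 89.97 : 100.00 : 39.09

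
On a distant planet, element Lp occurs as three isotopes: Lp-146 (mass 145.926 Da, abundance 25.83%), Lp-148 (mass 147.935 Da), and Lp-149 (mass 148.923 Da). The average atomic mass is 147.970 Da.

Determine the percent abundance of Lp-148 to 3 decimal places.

18.105%

The remaining 74.17% is split between Lp-148 (fraction x) and Lp-149 (fraction 0.7417 − x).
Substituting: 147.935x + 148.923(0.7417 − x) = 110.2773142
(147.935 − 148.923)x = -0.1788749  ⇒  x = 0.18105, y = 0.56065
Lp-148: 18.105%, Lp-149: 56.065%.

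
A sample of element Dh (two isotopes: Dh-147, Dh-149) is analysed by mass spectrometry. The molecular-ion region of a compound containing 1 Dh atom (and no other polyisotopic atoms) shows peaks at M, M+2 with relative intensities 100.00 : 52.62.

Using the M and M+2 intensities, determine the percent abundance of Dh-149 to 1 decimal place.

If p is the fraction of Dh that is Dh-147, then I(M+2)/I(M) = [C(1,1)·p^0·(1−p)] / p^1 = 1·(1−p)/p = 52.62/100.00 = 0.5262
(1−p)/p = 0.5262/1 = 0.5262  ⇒  p = 1/(1 + 0.5262) = 0.6552
Dh-147: 65.5%, Dh-149: 34.5%.

34.5%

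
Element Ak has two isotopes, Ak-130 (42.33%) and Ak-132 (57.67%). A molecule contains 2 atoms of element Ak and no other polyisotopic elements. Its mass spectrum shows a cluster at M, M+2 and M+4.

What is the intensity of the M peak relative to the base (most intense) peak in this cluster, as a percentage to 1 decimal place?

(0.4233 + 0.5767)^2 gives M 0.1792, M+2 0.4882, M+4 0.3326; the largest is M+2.
P(M+2) = C(2,1) × 0.4233^1 × 0.5767^1 = 2 × 0.4233 × 0.5767 = 0.488234 (base)
P(M) = C(2,0) × 0.4233^2 × 0.5767^0 = 1 × 0.17918289 × 1.0000 = 0.179183
Relative intensity = 0.179183 / 0.488234 × 100 = 36.7

36.7%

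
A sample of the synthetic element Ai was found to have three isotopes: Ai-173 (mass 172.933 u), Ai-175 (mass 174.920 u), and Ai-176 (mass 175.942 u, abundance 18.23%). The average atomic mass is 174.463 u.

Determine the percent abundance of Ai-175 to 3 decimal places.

49.394%

Let x and y be the fractions of Ai-173 and Ai-175. Then x + y = 1 − 0.1823 = 0.8177 and 172.933x + 174.920y = 174.463 − 0.1823×175.942 = 142.3887734.
Substituting: 172.933x + 174.920(0.8177 − x) = 142.3887734
(172.933 − 174.920)x = -0.6433106  ⇒  x = 0.32376, y = 0.49394
Ai-173: 32.376%, Ai-175: 49.394%.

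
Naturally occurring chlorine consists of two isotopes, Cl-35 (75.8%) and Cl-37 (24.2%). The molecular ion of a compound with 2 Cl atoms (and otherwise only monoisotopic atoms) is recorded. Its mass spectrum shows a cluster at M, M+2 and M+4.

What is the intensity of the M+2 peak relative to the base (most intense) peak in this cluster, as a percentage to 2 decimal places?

(0.758 + 0.242)^2 gives M 0.5746, M+2 0.3669, M+4 0.0586; the largest is M.
P(M) = C(2,0) × 0.758^2 × 0.242^0 = 1 × 0.574564 × 1.0000 = 0.574564 (base)
P(M+2) = C(2,1) × 0.758^1 × 0.242^1 = 2 × 0.7580 × 0.2420 = 0.366872
Relative intensity = 0.366872 / 0.574564 × 100 = 63.85

63.85%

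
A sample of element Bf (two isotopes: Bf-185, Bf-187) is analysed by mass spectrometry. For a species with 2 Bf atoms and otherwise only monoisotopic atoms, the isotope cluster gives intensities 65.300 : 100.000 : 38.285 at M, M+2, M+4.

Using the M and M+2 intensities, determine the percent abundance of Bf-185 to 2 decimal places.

56.63%

Let p = fractional abundance of Bf-185. I(M+2)/I(M) = [C(2,1)·p^1·(1−p)] / p^2 = 2·(1−p)/p = 100.000/65.300 = 1.5314
(1−p)/p = 1.5314/2 = 0.7657  ⇒  p = 1/(1 + 0.7657) = 0.5663
Bf-185: 56.63%, Bf-187: 43.37%.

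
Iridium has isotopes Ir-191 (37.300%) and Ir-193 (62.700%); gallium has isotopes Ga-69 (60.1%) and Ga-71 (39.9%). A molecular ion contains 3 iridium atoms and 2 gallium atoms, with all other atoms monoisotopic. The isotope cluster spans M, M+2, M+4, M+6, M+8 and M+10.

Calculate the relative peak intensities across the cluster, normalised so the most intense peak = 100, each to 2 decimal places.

Iridium pattern (n=3): 0.05189512 : 0.26170165 : 0.43991135 : 0.24649188
Gallium pattern (n=2): 0.361201 : 0.479598 : 0.159201
Convolve the two distributions (both contribute in 2-u steps):
  M: 0.05189512×0.361201 = 0.018745
  M+2: 0.05189512×0.479598 + 0.26170165×0.361201 = 0.119416
  M+4: 0.05189512×0.159201 + 0.26170165×0.479598 + 0.43991135×0.361201 = 0.292670
  M+6: 0.26170165×0.159201 + 0.43991135×0.479598 + 0.24649188×0.361201 = 0.341677
  M+8: 0.43991135×0.159201 + 0.24649188×0.479598 = 0.188251
  M+10: 0.24649188×0.159201 = 0.039242
Scale to base peak (0.341677) = 100: 5.49 : 34.95 : 85.66 : 100.00 : 55.10 : 11.49

5.49 : 34.95 : 85.66 : 100.00 : 55.10 : 11.49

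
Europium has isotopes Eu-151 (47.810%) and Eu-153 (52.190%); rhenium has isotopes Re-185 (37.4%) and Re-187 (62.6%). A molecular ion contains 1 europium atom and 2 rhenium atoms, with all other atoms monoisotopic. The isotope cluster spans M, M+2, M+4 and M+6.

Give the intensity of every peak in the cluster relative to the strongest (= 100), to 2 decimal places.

15.49 : 68.76 : 100.00 : 47.37

Europium pattern (n=1): 0.4781 : 0.5219
Rhenium pattern (n=2): 0.139876 : 0.468248 : 0.391876
Convolve the two distributions (both contribute in 2-u steps):
  M: 0.4781×0.139876 = 0.066875
  M+2: 0.4781×0.468248 + 0.5219×0.139876 = 0.296871
  M+4: 0.4781×0.391876 + 0.5219×0.468248 = 0.431735
  M+6: 0.5219×0.391876 = 0.204520
Scale to base peak (0.431735) = 100: 15.49 : 68.76 : 100.00 : 47.37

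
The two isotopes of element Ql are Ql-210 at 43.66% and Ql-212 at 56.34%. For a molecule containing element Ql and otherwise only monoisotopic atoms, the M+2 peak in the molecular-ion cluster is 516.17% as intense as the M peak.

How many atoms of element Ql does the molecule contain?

4

The M+2/M ratio from n Ql atoms is n · q/p = n · 0.5634/0.4366.
n = 5.1617 × 0.4366/0.5634 = 4.00 ≈ 4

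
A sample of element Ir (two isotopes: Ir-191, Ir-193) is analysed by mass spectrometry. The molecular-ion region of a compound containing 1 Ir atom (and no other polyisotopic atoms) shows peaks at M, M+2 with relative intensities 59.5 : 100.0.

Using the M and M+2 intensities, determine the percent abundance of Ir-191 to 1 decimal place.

If p is the fraction of Ir that is Ir-191, then I(M+2)/I(M) = [C(1,1)·p^0·(1−p)] / p^1 = 1·(1−p)/p = 100.0/59.5 = 1.6807
(1−p)/p = 1.6807/1 = 1.6807  ⇒  p = 1/(1 + 1.6807) = 0.3730
Ir-191: 37.3%, Ir-193: 62.7%.

37.3%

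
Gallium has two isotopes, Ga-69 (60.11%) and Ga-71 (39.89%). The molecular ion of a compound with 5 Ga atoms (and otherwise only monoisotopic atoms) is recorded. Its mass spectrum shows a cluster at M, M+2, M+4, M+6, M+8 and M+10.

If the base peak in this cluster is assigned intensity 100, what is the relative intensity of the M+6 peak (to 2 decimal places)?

66.36

Term probabilities: M 0.0785, M+2 0.2604, M+4 0.3456, M+6 0.2293, M+8 0.0761, M+10 0.0101. Base peak = M+4.
P(M+4) = C(5,2) × 0.6011^3 × 0.3989^2 = 10 × 0.21719018 × 0.15912121 = 0.345596 (base)
P(M+6) = C(5,3) × 0.6011^2 × 0.3989^3 = 10 × 0.36132121 × 0.06347345 = 0.229343
Relative intensity = 0.229343 / 0.345596 × 100 = 66.36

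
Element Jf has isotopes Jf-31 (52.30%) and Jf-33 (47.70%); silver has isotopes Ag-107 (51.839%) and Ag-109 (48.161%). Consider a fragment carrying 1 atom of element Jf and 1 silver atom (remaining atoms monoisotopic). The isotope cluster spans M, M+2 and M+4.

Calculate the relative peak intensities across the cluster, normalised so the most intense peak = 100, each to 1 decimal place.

Element Jf pattern (n=1): 0.5230 : 0.4770
Silver pattern (n=1): 0.51839 : 0.48161
Convolve the two distributions (both contribute in 2-u steps):
  M: 0.5230×0.51839 = 0.271118
  M+2: 0.5230×0.48161 + 0.4770×0.51839 = 0.499154
  M+4: 0.4770×0.48161 = 0.229728
Scale to base peak (0.499154) = 100: 54.3 : 100.0 : 46.0

54.3 : 100.0 : 46.0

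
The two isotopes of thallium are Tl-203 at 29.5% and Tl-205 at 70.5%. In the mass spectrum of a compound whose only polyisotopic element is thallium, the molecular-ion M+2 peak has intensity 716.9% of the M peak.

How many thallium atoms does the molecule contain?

3

The M+2/M ratio from n Tl atoms is n · q/p = n · 0.705/0.295.
n = 7.169 × 0.295/0.705 = 3.00 ≈ 3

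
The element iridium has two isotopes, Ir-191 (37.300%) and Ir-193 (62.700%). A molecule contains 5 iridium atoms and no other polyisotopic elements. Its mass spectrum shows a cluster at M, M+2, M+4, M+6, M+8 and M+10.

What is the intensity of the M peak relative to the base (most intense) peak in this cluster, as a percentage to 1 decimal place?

Term probabilities: M 0.0072, M+2 0.0607, M+4 0.2040, M+6 0.3429, M+8 0.2882, M+10 0.0969. Base peak = M+6.
P(M+6) = C(5,3) × 0.37300^2 × 0.62700^3 = 10 × 0.139129 × 0.24649188 = 0.342942 (base)
P(M) = C(5,0) × 0.37300^5 × 0.62700^0 = 1 × 0.00722012 × 1.0000 = 0.007220
Relative intensity = 0.007220 / 0.342942 × 100 = 2.1

2.1%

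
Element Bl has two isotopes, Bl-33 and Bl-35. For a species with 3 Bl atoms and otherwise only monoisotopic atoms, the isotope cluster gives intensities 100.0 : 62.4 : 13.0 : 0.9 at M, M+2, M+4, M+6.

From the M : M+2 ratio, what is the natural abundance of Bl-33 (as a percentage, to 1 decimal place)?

82.8%

Write p for the Bl-33 fraction. I(M+2)/I(M) = [C(3,1)·p^2·(1−p)] / p^3 = 3·(1−p)/p = 62.4/100.0 = 0.6240
(1−p)/p = 0.6240/3 = 0.2080  ⇒  p = 1/(1 + 0.2080) = 0.8278
Bl-33: 82.8%, Bl-35: 17.2%.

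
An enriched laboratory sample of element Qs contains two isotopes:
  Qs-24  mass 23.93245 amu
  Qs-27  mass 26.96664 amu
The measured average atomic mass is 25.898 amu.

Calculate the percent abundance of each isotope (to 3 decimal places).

Qs-24: 35.220%, Qs-27: 64.780%

With x = fraction of Qs-24 (so Qs-27 is 1 − x):
23.93245·x + 26.96664·(1 − x) = 25.898
(23.93245 − 26.96664)·x = 25.898 − 26.96664
x = -1.06864 / -3.03419 = 0.35220 → 35.220% Qs-24, 64.780% Qs-27.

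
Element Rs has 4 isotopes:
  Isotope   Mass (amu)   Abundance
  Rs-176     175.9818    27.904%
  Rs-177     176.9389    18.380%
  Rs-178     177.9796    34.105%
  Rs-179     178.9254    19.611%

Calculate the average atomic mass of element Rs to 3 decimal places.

177.416 amu

Average mass = Σ (abundance × isotope mass) = 0.27904 × 175.9818 + 0.18380 × 176.9389 + 0.34105 × 177.9796 + 0.19611 × 178.9254
= 49.10596 + 32.52137 + 60.69994 + 35.08906 = 177.41633 amu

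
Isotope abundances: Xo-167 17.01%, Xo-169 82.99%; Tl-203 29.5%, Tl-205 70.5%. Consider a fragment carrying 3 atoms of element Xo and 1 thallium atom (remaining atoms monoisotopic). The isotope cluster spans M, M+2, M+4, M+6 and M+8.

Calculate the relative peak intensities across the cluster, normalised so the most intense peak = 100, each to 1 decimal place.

Element Xo pattern (n=3): 0.00492168 : 0.072037 : 0.35146097 : 0.57158035
Thallium pattern (n=1): 0.2950 : 0.7050
Convolve the two distributions (both contribute in 2-u steps):
  M: 0.00492168×0.2950 = 0.001452
  M+2: 0.00492168×0.7050 + 0.072037×0.2950 = 0.024721
  M+4: 0.072037×0.7050 + 0.35146097×0.2950 = 0.154467
  M+6: 0.35146097×0.7050 + 0.57158035×0.2950 = 0.416396
  M+8: 0.57158035×0.7050 = 0.402964
Scale to base peak (0.416396) = 100: 0.3 : 5.9 : 37.1 : 100.0 : 96.8

0.3 : 5.9 : 37.1 : 100.0 : 96.8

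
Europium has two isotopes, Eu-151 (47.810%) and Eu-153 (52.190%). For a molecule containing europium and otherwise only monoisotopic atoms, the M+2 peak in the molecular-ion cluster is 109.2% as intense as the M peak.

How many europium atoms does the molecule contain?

The M+2/M ratio from n Eu atoms is n · q/p = n · 0.52190/0.47810.
n = 1.092 × 0.47810/0.52190 = 1.00 ≈ 1

1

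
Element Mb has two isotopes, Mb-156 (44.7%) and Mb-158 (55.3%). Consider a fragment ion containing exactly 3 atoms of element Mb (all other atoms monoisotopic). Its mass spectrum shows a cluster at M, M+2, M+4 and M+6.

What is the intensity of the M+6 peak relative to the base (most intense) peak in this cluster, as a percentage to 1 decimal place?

(0.447 + 0.553)^3 gives M 0.0893, M+2 0.3315, M+4 0.4101, M+6 0.1691; the largest is M+4.
P(M+4) = C(3,2) × 0.447^1 × 0.553^2 = 3 × 0.4470 × 0.305809 = 0.410090 (base)
P(M+6) = C(3,3) × 0.447^0 × 0.553^3 = 1 × 1.0000 × 0.16911238 = 0.169112
Relative intensity = 0.169112 / 0.410090 × 100 = 41.2

41.2%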